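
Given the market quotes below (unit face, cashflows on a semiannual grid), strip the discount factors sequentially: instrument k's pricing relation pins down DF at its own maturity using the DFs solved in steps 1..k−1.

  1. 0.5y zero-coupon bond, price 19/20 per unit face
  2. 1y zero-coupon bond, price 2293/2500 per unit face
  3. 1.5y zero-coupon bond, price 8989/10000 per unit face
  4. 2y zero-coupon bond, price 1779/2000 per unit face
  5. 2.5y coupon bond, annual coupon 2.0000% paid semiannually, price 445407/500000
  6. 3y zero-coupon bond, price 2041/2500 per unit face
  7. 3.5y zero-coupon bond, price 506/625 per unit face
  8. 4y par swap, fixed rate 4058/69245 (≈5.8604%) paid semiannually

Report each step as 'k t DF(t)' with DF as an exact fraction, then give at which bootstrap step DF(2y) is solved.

1 1/2 19/20
2 1 2293/2500
3 3/2 8989/10000
4 2 1779/2000
5 5/2 4229/5000
6 3 2041/2500
7 7/2 506/625
8 4 7971/10000
DF(2y) is solved at step 4

step 1 [0.5y] zero: DF = P = 19/20 ≈ 0.950000
step 2 [1y] zero: DF = P = 2293/2500 ≈ 0.917200
step 3 [1.5y] zero: DF = P = 8989/10000 ≈ 0.898900
step 4 [2y] zero: DF = P = 1779/2000 ≈ 0.889500
step 5 [2.5y] bond c/2=1/100: DF=(445407/500000 − 1/100·(0.950000+0.917200+0.898900+0.889500))/(1+1/100) = 4229/5000 ≈ 0.845800
step 6 [3y] zero: DF = P = 2041/2500 ≈ 0.816400
step 7 [3.5y] zero: DF = P = 506/625 ≈ 0.809600
step 8 [4y] swap r/2=2029/69245: DF=(1 − 2029/69245·(0.950000+0.917200+0.898900+0.889500+0.845800+0.816400+0.809600))/(1+2029/69245) = 7971/10000 ≈ 0.797100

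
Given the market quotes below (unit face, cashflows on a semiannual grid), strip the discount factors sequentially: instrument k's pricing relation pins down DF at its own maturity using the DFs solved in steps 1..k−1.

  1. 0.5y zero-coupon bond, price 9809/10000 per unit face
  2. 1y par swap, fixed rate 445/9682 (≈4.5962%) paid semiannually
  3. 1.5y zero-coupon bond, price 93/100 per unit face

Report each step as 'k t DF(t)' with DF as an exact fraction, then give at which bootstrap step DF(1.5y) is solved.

step 1 [0.5y] zero: DF = P = 9809/10000 ≈ 0.980900
step 2 [1y] swap r/2=445/19364: DF=(1 − 445/19364·(0.980900))/(1+445/19364) = 1911/2000 ≈ 0.955500
step 3 [1.5y] zero: DF = P = 93/100 ≈ 0.930000

1 1/2 9809/10000
2 1 1911/2000
3 3/2 93/100
DF(1.5y) is solved at step 3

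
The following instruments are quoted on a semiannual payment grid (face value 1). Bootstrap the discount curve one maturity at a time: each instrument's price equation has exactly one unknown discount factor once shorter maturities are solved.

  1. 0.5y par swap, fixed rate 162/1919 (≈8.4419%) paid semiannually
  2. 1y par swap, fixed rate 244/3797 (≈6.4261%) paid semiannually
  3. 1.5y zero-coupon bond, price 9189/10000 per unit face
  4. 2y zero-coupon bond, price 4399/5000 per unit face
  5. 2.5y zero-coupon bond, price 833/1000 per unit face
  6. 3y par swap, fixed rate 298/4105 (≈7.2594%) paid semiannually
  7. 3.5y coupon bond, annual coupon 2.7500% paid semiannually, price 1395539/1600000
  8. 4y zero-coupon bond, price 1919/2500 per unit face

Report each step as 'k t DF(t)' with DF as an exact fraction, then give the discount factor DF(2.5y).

step 1 [0.5y] swap r/2=81/1919: DF=(1 − 81/1919·(0))/(1+81/1919) = 1919/2000 ≈ 0.959500
step 2 [1y] swap r/2=122/3797: DF=(1 − 122/3797·(0.959500))/(1+122/3797) = 939/1000 ≈ 0.939000
step 3 [1.5y] zero: DF = P = 9189/10000 ≈ 0.918900
step 4 [2y] zero: DF = P = 4399/5000 ≈ 0.879800
step 5 [2.5y] zero: DF = P = 833/1000 ≈ 0.833000
step 6 [3y] swap r/2=149/4105: DF=(1 − 149/4105·(0.959500+0.939000+0.918900+0.879800+0.833000))/(1+149/4105) = 8063/10000 ≈ 0.806300
step 7 [3.5y] bond c/2=11/800: DF=(1395539/1600000 − 11/800·(0.959500+0.939000+0.918900+0.879800+0.833000+0.806300))/(1+11/800) = 197/250 ≈ 0.788000
step 8 [4y] zero: DF = P = 1919/2500 ≈ 0.767600

1 1/2 1919/2000
2 1 939/1000
3 3/2 9189/10000
4 2 4399/5000
5 5/2 833/1000
6 3 8063/10000
7 7/2 197/250
8 4 1919/2500
DF(2.5y) = 833/1000 ≈ 0.833000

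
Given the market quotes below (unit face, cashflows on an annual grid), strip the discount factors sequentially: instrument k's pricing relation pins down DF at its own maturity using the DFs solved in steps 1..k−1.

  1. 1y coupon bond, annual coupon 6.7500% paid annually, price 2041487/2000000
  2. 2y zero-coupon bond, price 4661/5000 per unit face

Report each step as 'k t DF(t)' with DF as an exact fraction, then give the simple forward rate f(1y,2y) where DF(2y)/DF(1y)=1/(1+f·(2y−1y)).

step 1 [1y] bond c/1=27/400: DF=(2041487/2000000 − 27/400·(0))/(1+27/400) = 4781/5000 ≈ 0.956200
step 2 [2y] zero: DF = P = 4661/5000 ≈ 0.932200

1 1 4781/5000
2 2 4661/5000
f(1y,2y) = ((4781/5000)/(4661/5000) − 1)/(1) = 120/4661 ≈ 2.5746%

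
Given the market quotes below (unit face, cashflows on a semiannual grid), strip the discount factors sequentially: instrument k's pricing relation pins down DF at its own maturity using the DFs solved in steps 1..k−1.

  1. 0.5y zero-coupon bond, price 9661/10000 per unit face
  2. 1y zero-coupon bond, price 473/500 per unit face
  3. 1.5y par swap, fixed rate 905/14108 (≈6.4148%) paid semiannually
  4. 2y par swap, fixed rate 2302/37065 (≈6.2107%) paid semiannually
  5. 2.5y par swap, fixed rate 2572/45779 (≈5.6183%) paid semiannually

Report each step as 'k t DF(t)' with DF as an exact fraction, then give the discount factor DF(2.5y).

step 1 [0.5y] zero: DF = P = 9661/10000 ≈ 0.966100
step 2 [1y] zero: DF = P = 473/500 ≈ 0.946000
step 3 [1.5y] swap r/2=905/28216: DF=(1 − 905/28216·(0.966100+0.946000))/(1+905/28216) = 1819/2000 ≈ 0.909500
step 4 [2y] swap r/2=1151/37065: DF=(1 − 1151/37065·(0.966100+0.946000+0.909500))/(1+1151/37065) = 8849/10000 ≈ 0.884900
step 5 [2.5y] swap r/2=1286/45779: DF=(1 − 1286/45779·(0.966100+0.946000+0.909500+0.884900))/(1+1286/45779) = 4357/5000 ≈ 0.871400

1 1/2 9661/10000
2 1 473/500
3 3/2 1819/2000
4 2 8849/10000
5 5/2 4357/5000
DF(2.5y) = 4357/5000 ≈ 0.871400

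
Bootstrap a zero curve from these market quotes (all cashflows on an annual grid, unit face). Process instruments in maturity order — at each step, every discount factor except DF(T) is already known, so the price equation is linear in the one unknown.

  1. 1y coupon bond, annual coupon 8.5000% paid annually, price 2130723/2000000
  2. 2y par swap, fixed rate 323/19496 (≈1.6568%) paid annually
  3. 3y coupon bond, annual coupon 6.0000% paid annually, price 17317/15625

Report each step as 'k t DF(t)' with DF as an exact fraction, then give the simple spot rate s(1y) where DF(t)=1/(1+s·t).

1 1 9819/10000
2 2 9677/10000
3 3 1169/1250
s(1y) = (1/(9819/10000) − 1)/(1) = 181/9819 ≈ 1.8434%

step 1 [1y] bond c/1=17/200: DF=(2130723/2000000 − 17/200·(0))/(1+17/200) = 9819/10000 ≈ 0.981900
step 2 [2y] swap r/1=323/19496: DF=(1 − 323/19496·(0.981900))/(1+323/19496) = 9677/10000 ≈ 0.967700
step 3 [3y] bond c/1=3/50: DF=(17317/15625 − 3/50·(0.981900+0.967700))/(1+3/50) = 1169/1250 ≈ 0.935200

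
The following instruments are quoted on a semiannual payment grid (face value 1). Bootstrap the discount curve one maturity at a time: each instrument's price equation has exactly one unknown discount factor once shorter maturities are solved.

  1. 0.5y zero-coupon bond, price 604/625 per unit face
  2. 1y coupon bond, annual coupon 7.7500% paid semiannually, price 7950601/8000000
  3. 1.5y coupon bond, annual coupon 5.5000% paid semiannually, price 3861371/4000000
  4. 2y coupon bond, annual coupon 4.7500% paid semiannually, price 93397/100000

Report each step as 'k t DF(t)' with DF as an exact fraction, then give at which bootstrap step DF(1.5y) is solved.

1 1/2 604/625
2 1 9207/10000
3 3/2 889/1000
4 2 8479/10000
DF(1.5y) is solved at step 3

step 1 [0.5y] zero: DF = P = 604/625 ≈ 0.966400
step 2 [1y] bond c/2=31/800: DF=(7950601/8000000 − 31/800·(0.966400))/(1+31/800) = 9207/10000 ≈ 0.920700
step 3 [1.5y] bond c/2=11/400: DF=(3861371/4000000 − 11/400·(0.966400+0.920700))/(1+11/400) = 889/1000 ≈ 0.889000
step 4 [2y] bond c/2=19/800: DF=(93397/100000 − 19/800·(0.966400+0.920700+0.889000))/(1+19/800) = 8479/10000 ≈ 0.847900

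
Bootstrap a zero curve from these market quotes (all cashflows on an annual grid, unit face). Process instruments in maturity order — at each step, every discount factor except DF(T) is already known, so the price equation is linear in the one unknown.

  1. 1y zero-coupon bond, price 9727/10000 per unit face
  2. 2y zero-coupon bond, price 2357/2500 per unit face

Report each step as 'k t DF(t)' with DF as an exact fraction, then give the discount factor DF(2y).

1 1 9727/10000
2 2 2357/2500
DF(2y) = 2357/2500 ≈ 0.942800

step 1 [1y] zero: DF = P = 9727/10000 ≈ 0.972700
step 2 [2y] zero: DF = P = 2357/2500 ≈ 0.942800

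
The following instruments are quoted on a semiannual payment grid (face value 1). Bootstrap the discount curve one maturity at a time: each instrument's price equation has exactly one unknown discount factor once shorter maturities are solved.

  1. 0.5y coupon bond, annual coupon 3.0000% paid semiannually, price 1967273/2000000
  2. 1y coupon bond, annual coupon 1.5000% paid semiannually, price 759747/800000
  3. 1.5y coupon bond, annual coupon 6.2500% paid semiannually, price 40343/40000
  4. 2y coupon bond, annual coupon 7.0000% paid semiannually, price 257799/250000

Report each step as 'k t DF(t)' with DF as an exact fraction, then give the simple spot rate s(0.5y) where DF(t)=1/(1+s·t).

1 1/2 9691/10000
2 1 4677/5000
3 3/2 9203/10000
4 2 563/625
s(0.5y) = (1/(9691/10000) − 1)/(1/2) = 618/9691 ≈ 6.3771%

step 1 [0.5y] bond c/2=3/200: DF=(1967273/2000000 − 3/200·(0))/(1+3/200) = 9691/10000 ≈ 0.969100
step 2 [1y] bond c/2=3/400: DF=(759747/800000 − 3/400·(0.969100))/(1+3/400) = 4677/5000 ≈ 0.935400
step 3 [1.5y] bond c/2=1/32: DF=(40343/40000 − 1/32·(0.969100+0.935400))/(1+1/32) = 9203/10000 ≈ 0.920300
step 4 [2y] bond c/2=7/200: DF=(257799/250000 − 7/200·(0.969100+0.935400+0.920300))/(1+7/200) = 563/625 ≈ 0.900800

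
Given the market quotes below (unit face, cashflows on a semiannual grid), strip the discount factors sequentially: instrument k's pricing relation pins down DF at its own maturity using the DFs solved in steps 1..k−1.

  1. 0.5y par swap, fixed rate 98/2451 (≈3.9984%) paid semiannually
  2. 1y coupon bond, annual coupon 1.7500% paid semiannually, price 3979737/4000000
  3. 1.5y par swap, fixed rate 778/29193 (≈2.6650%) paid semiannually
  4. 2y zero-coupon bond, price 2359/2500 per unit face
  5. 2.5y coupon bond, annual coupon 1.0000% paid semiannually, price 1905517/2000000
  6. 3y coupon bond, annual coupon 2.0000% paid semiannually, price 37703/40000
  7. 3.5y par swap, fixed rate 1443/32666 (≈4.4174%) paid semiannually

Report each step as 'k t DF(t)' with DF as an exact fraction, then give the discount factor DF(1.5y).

1 1/2 2451/2500
2 1 4889/5000
3 3/2 9611/10000
4 2 2359/2500
5 5/2 1161/1250
6 3 4429/5000
7 7/2 8557/10000
DF(1.5y) = 9611/10000 ≈ 0.961100

step 1 [0.5y] swap r/2=49/2451: DF=(1 − 49/2451·(0))/(1+49/2451) = 2451/2500 ≈ 0.980400
step 2 [1y] bond c/2=7/800: DF=(3979737/4000000 − 7/800·(0.980400))/(1+7/800) = 4889/5000 ≈ 0.977800
step 3 [1.5y] swap r/2=389/29193: DF=(1 − 389/29193·(0.980400+0.977800))/(1+389/29193) = 9611/10000 ≈ 0.961100
step 4 [2y] zero: DF = P = 2359/2500 ≈ 0.943600
step 5 [2.5y] bond c/2=1/200: DF=(1905517/2000000 − 1/200·(0.980400+0.977800+0.961100+0.943600))/(1+1/200) = 1161/1250 ≈ 0.928800
step 6 [3y] bond c/2=1/100: DF=(37703/40000 − 1/100·(0.980400+0.977800+0.961100+0.943600+0.928800))/(1+1/100) = 4429/5000 ≈ 0.885800
step 7 [3.5y] swap r/2=1443/65332: DF=(1 − 1443/65332·(0.980400+0.977800+0.961100+0.943600+0.928800+0.885800))/(1+1443/65332) = 8557/10000 ≈ 0.855700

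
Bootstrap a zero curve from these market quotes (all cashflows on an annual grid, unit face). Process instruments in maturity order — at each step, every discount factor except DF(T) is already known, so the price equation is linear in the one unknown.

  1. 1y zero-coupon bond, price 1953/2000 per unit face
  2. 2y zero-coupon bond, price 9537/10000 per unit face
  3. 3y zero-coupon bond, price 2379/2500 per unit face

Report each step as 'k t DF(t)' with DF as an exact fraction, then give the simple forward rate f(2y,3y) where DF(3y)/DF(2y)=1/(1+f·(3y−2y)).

step 1 [1y] zero: DF = P = 1953/2000 ≈ 0.976500
step 2 [2y] zero: DF = P = 9537/10000 ≈ 0.953700
step 3 [3y] zero: DF = P = 2379/2500 ≈ 0.951600

1 1 1953/2000
2 2 9537/10000
3 3 2379/2500
f(2y,3y) = ((9537/10000)/(2379/2500) − 1)/(1) = 7/3172 ≈ 0.2207%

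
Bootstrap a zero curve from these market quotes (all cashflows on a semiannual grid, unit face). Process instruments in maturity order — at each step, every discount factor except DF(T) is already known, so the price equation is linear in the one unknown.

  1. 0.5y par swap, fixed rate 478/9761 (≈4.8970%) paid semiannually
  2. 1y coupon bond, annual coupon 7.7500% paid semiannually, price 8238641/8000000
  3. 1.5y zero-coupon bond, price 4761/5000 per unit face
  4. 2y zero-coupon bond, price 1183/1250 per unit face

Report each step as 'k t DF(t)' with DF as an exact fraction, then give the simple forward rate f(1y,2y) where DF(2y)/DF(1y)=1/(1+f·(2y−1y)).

1 1/2 9761/10000
2 1 191/200
3 3/2 4761/5000
4 2 1183/1250
f(1y,2y) = ((191/200)/(1183/1250) − 1)/(1) = 43/4732 ≈ 0.9087%

step 1 [0.5y] swap r/2=239/9761: DF=(1 − 239/9761·(0))/(1+239/9761) = 9761/10000 ≈ 0.976100
step 2 [1y] bond c/2=31/800: DF=(8238641/8000000 − 31/800·(0.976100))/(1+31/800) = 191/200 ≈ 0.955000
step 3 [1.5y] zero: DF = P = 4761/5000 ≈ 0.952200
step 4 [2y] zero: DF = P = 1183/1250 ≈ 0.946400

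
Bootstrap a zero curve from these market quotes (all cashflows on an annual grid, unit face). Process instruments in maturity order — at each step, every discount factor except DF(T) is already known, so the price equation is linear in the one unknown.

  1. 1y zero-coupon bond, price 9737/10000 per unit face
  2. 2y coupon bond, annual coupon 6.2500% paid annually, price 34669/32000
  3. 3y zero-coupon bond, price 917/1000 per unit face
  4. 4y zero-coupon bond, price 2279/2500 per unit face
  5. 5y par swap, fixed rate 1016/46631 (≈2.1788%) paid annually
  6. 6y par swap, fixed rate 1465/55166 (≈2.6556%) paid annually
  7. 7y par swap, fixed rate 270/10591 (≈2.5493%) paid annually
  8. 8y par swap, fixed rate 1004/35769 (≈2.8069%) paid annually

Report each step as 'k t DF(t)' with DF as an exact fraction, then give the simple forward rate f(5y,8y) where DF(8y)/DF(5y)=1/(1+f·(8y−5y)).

1 1 9737/10000
2 2 1203/1250
3 3 917/1000
4 4 2279/2500
5 5 1123/1250
6 6 1707/2000
7 7 419/500
8 8 999/1250
f(5y,8y) = ((1123/1250)/(999/1250) − 1)/(3) = 124/2997 ≈ 4.1375%

step 1 [1y] zero: DF = P = 9737/10000 ≈ 0.973700
step 2 [2y] bond c/1=1/16: DF=(34669/32000 − 1/16·(0.973700))/(1+1/16) = 1203/1250 ≈ 0.962400
step 3 [3y] zero: DF = P = 917/1000 ≈ 0.917000
step 4 [4y] zero: DF = P = 2279/2500 ≈ 0.911600
step 5 [5y] swap r/1=1016/46631: DF=(1 − 1016/46631·(0.973700+0.962400+0.917000+0.911600))/(1+1016/46631) = 1123/1250 ≈ 0.898400
step 6 [6y] swap r/1=1465/55166: DF=(1 − 1465/55166·(0.973700+0.962400+0.917000+0.911600+0.898400))/(1+1465/55166) = 1707/2000 ≈ 0.853500
step 7 [7y] swap r/1=270/10591: DF=(1 − 270/10591·(0.973700+0.962400+0.917000+0.911600+0.898400+0.853500))/(1+270/10591) = 419/500 ≈ 0.838000
step 8 [8y] swap r/1=1004/35769: DF=(1 − 1004/35769·(0.973700+0.962400+0.917000+0.911600+0.898400+0.853500+0.838000))/(1+1004/35769) = 999/1250 ≈ 0.799200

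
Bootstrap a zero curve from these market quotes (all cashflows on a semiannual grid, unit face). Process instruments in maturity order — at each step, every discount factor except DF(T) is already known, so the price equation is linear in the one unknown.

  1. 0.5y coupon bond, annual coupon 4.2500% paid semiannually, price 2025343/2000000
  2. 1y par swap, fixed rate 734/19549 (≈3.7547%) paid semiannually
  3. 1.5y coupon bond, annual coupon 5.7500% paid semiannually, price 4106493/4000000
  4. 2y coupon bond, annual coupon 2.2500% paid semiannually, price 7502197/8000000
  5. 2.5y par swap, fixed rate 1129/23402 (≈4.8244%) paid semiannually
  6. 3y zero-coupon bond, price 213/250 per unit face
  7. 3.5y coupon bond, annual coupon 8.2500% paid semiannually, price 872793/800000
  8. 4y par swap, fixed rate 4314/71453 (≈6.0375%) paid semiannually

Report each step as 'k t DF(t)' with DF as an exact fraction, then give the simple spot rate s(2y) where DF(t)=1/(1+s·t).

1 1/2 2479/2500
2 1 9633/10000
3 3/2 9433/10000
4 2 8951/10000
5 5/2 8871/10000
6 3 213/250
7 7/2 4143/5000
8 4 7843/10000
s(2y) = (1/(8951/10000) − 1)/(2) = 1049/17902 ≈ 5.8597%

step 1 [0.5y] bond c/2=17/800: DF=(2025343/2000000 − 17/800·(0))/(1+17/800) = 2479/2500 ≈ 0.991600
step 2 [1y] swap r/2=367/19549: DF=(1 − 367/19549·(0.991600))/(1+367/19549) = 9633/10000 ≈ 0.963300
step 3 [1.5y] bond c/2=23/800: DF=(4106493/4000000 − 23/800·(0.991600+0.963300))/(1+23/800) = 9433/10000 ≈ 0.943300
step 4 [2y] bond c/2=9/800: DF=(7502197/8000000 − 9/800·(0.991600+0.963300+0.943300))/(1+9/800) = 8951/10000 ≈ 0.895100
step 5 [2.5y] swap r/2=1129/46804: DF=(1 − 1129/46804·(0.991600+0.963300+0.943300+0.895100))/(1+1129/46804) = 8871/10000 ≈ 0.887100
step 6 [3y] zero: DF = P = 213/250 ≈ 0.852000
step 7 [3.5y] bond c/2=33/800: DF=(872793/800000 − 33/800·(0.991600+0.963300+0.943300+0.895100+0.887100+0.852000))/(1+33/800) = 4143/5000 ≈ 0.828600
step 8 [4y] swap r/2=2157/71453: DF=(1 − 2157/71453·(0.991600+0.963300+0.943300+0.895100+0.887100+0.852000+0.828600))/(1+2157/71453) = 7843/10000 ≈ 0.784300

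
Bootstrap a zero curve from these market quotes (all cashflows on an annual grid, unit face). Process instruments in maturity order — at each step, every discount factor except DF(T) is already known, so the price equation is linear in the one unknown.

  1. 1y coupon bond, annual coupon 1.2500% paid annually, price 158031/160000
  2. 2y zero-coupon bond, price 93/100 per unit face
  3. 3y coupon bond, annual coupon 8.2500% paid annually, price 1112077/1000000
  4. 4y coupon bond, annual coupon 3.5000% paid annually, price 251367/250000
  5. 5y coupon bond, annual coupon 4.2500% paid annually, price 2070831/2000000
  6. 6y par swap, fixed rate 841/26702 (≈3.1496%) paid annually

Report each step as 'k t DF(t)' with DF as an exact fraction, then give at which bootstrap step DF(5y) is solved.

1 1 1951/2000
2 2 93/100
3 3 8821/10000
4 4 2193/2500
5 5 4219/5000
6 6 4159/5000
DF(5y) is solved at step 5

step 1 [1y] bond c/1=1/80: DF=(158031/160000 − 1/80·(0))/(1+1/80) = 1951/2000 ≈ 0.975500
step 2 [2y] zero: DF = P = 93/100 ≈ 0.930000
step 3 [3y] bond c/1=33/400: DF=(1112077/1000000 − 33/400·(0.975500+0.930000))/(1+33/400) = 8821/10000 ≈ 0.882100
step 4 [4y] bond c/1=7/200: DF=(251367/250000 − 7/200·(0.975500+0.930000+0.882100))/(1+7/200) = 2193/2500 ≈ 0.877200
step 5 [5y] bond c/1=17/400: DF=(2070831/2000000 − 17/400·(0.975500+0.930000+0.882100+0.877200))/(1+17/400) = 4219/5000 ≈ 0.843800
step 6 [6y] swap r/1=841/26702: DF=(1 − 841/26702·(0.975500+0.930000+0.882100+0.877200+0.843800))/(1+841/26702) = 4159/5000 ≈ 0.831800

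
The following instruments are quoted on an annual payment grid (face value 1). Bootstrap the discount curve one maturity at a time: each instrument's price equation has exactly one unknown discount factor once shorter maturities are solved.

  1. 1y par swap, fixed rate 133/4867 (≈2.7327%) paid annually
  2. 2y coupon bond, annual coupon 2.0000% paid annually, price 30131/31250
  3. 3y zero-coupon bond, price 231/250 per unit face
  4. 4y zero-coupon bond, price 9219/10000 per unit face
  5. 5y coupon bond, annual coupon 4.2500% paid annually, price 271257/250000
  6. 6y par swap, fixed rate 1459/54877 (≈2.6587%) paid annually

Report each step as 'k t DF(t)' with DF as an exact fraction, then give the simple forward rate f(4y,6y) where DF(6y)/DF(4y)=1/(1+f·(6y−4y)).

1 1 4867/5000
2 2 4631/5000
3 3 231/250
4 4 9219/10000
5 5 8881/10000
6 6 8541/10000
f(4y,6y) = ((9219/10000)/(8541/10000) − 1)/(2) = 113/2847 ≈ 3.9691%

step 1 [1y] swap r/1=133/4867: DF=(1 − 133/4867·(0))/(1+133/4867) = 4867/5000 ≈ 0.973400
step 2 [2y] bond c/1=1/50: DF=(30131/31250 − 1/50·(0.973400))/(1+1/50) = 4631/5000 ≈ 0.926200
step 3 [3y] zero: DF = P = 231/250 ≈ 0.924000
step 4 [4y] zero: DF = P = 9219/10000 ≈ 0.921900
step 5 [5y] bond c/1=17/400: DF=(271257/250000 − 17/400·(0.973400+0.926200+0.924000+0.921900))/(1+17/400) = 8881/10000 ≈ 0.888100
step 6 [6y] swap r/1=1459/54877: DF=(1 − 1459/54877·(0.973400+0.926200+0.924000+0.921900+0.888100))/(1+1459/54877) = 8541/10000 ≈ 0.854100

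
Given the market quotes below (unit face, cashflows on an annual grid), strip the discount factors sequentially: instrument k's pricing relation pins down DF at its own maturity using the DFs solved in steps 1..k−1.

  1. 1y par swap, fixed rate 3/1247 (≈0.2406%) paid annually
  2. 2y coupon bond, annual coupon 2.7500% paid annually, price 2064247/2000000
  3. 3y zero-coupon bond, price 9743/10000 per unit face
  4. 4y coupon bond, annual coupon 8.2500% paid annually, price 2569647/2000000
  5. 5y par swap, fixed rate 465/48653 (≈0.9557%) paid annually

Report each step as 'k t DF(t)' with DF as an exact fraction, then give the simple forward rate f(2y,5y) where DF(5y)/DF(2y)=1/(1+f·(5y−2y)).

1 1 1247/1250
2 2 4889/5000
3 3 9743/10000
4 4 9621/10000
5 5 1907/2000
f(2y,5y) = ((4889/5000)/(1907/2000) − 1)/(3) = 81/9535 ≈ 0.8495%

step 1 [1y] swap r/1=3/1247: DF=(1 − 3/1247·(0))/(1+3/1247) = 1247/1250 ≈ 0.997600
step 2 [2y] bond c/1=11/400: DF=(2064247/2000000 − 11/400·(0.997600))/(1+11/400) = 4889/5000 ≈ 0.977800
step 3 [3y] zero: DF = P = 9743/10000 ≈ 0.974300
step 4 [4y] bond c/1=33/400: DF=(2569647/2000000 − 33/400·(0.997600+0.977800+0.974300))/(1+33/400) = 9621/10000 ≈ 0.962100
step 5 [5y] swap r/1=465/48653: DF=(1 − 465/48653·(0.997600+0.977800+0.974300+0.962100))/(1+465/48653) = 1907/2000 ≈ 0.953500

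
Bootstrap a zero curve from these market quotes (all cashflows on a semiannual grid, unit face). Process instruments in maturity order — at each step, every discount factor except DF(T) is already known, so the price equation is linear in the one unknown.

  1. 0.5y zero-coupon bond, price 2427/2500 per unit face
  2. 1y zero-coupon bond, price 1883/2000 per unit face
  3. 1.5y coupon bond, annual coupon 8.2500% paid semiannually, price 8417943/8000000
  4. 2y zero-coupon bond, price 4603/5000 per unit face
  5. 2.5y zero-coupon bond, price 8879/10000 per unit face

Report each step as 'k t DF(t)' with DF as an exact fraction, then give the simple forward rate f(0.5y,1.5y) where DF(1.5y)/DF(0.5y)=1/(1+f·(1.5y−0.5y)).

1 1/2 2427/2500
2 1 1883/2000
3 3/2 2337/2500
4 2 4603/5000
5 5/2 8879/10000
f(0.5y,1.5y) = ((2427/2500)/(2337/2500) − 1)/(1) = 30/779 ≈ 3.8511%

step 1 [0.5y] zero: DF = P = 2427/2500 ≈ 0.970800
step 2 [1y] zero: DF = P = 1883/2000 ≈ 0.941500
step 3 [1.5y] bond c/2=33/800: DF=(8417943/8000000 − 33/800·(0.970800+0.941500))/(1+33/800) = 2337/2500 ≈ 0.934800
step 4 [2y] zero: DF = P = 4603/5000 ≈ 0.920600
step 5 [2.5y] zero: DF = P = 8879/10000 ≈ 0.887900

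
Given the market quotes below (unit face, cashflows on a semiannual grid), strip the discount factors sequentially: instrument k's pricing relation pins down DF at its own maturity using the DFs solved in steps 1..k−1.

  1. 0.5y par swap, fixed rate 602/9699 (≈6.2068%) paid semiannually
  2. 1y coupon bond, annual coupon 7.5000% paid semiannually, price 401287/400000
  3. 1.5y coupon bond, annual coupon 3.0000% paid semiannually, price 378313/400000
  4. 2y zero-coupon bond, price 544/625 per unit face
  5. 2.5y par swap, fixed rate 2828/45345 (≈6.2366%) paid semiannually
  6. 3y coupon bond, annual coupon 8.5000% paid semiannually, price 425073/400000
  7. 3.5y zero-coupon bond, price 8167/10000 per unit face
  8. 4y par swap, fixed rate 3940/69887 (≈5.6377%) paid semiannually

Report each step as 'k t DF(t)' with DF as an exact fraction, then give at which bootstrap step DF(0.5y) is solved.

1 1/2 9699/10000
2 1 9319/10000
3 3/2 9037/10000
4 2 544/625
5 5/2 4293/5000
6 3 1669/2000
7 7/2 8167/10000
8 4 803/1000
DF(0.5y) is solved at step 1

step 1 [0.5y] swap r/2=301/9699: DF=(1 − 301/9699·(0))/(1+301/9699) = 9699/10000 ≈ 0.969900
step 2 [1y] bond c/2=3/80: DF=(401287/400000 − 3/80·(0.969900))/(1+3/80) = 9319/10000 ≈ 0.931900
step 3 [1.5y] bond c/2=3/200: DF=(378313/400000 − 3/200·(0.969900+0.931900))/(1+3/200) = 9037/10000 ≈ 0.903700
step 4 [2y] zero: DF = P = 544/625 ≈ 0.870400
step 5 [2.5y] swap r/2=1414/45345: DF=(1 − 1414/45345·(0.969900+0.931900+0.903700+0.870400))/(1+1414/45345) = 4293/5000 ≈ 0.858600
step 6 [3y] bond c/2=17/400: DF=(425073/400000 − 17/400·(0.969900+0.931900+0.903700+0.870400+0.858600))/(1+17/400) = 1669/2000 ≈ 0.834500
step 7 [3.5y] zero: DF = P = 8167/10000 ≈ 0.816700
step 8 [4y] swap r/2=1970/69887: DF=(1 − 1970/69887·(0.969900+0.931900+0.903700+0.870400+0.858600+0.834500+0.816700))/(1+1970/69887) = 803/1000 ≈ 0.803000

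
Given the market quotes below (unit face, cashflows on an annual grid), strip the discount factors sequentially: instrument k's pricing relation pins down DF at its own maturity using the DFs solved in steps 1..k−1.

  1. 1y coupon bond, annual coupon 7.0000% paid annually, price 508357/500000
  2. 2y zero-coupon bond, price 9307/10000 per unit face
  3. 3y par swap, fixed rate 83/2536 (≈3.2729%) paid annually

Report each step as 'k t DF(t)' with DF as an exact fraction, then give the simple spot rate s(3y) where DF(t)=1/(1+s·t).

1 1 4751/5000
2 2 9307/10000
3 3 9087/10000
s(3y) = (1/(9087/10000) − 1)/(3) = 913/27261 ≈ 3.3491%

step 1 [1y] bond c/1=7/100: DF=(508357/500000 − 7/100·(0))/(1+7/100) = 4751/5000 ≈ 0.950200
step 2 [2y] zero: DF = P = 9307/10000 ≈ 0.930700
step 3 [3y] swap r/1=83/2536: DF=(1 − 83/2536·(0.950200+0.930700))/(1+83/2536) = 9087/10000 ≈ 0.908700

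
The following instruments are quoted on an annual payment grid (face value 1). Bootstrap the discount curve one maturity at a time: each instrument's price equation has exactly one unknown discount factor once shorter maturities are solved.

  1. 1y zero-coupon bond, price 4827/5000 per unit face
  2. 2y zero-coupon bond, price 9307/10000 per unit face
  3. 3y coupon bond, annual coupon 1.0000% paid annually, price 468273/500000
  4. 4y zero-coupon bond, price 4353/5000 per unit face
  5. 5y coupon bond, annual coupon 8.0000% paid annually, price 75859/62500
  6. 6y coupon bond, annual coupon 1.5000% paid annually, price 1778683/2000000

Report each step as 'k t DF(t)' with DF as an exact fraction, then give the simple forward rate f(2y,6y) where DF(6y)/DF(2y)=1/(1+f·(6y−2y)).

step 1 [1y] zero: DF = P = 4827/5000 ≈ 0.965400
step 2 [2y] zero: DF = P = 9307/10000 ≈ 0.930700
step 3 [3y] bond c/1=1/100: DF=(468273/500000 − 1/100·(0.965400+0.930700))/(1+1/100) = 1817/2000 ≈ 0.908500
step 4 [4y] zero: DF = P = 4353/5000 ≈ 0.870600
step 5 [5y] bond c/1=2/25: DF=(75859/62500 − 2/25·(0.965400+0.930700+0.908500+0.870600))/(1+2/25) = 2129/2500 ≈ 0.851600
step 6 [6y] bond c/1=3/200: DF=(1778683/2000000 − 3/200·(0.965400+0.930700+0.908500+0.870600+0.851600))/(1+3/200) = 8093/10000 ≈ 0.809300

1 1 4827/5000
2 2 9307/10000
3 3 1817/2000
4 4 4353/5000
5 5 2129/2500
6 6 8093/10000
f(2y,6y) = ((9307/10000)/(8093/10000) − 1)/(4) = 607/16186 ≈ 3.7502%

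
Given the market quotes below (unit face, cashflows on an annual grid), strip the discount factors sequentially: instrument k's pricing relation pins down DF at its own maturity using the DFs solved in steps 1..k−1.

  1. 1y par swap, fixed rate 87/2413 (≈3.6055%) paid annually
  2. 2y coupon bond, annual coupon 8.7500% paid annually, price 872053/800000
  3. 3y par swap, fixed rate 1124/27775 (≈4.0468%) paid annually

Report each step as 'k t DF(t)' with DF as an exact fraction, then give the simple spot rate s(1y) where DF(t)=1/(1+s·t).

step 1 [1y] swap r/1=87/2413: DF=(1 − 87/2413·(0))/(1+87/2413) = 2413/2500 ≈ 0.965200
step 2 [2y] bond c/1=7/80: DF=(872053/800000 − 7/80·(0.965200))/(1+7/80) = 9247/10000 ≈ 0.924700
step 3 [3y] swap r/1=1124/27775: DF=(1 − 1124/27775·(0.965200+0.924700))/(1+1124/27775) = 2219/2500 ≈ 0.887600

1 1 2413/2500
2 2 9247/10000
3 3 2219/2500
s(1y) = (1/(2413/2500) − 1)/(1) = 87/2413 ≈ 3.6055%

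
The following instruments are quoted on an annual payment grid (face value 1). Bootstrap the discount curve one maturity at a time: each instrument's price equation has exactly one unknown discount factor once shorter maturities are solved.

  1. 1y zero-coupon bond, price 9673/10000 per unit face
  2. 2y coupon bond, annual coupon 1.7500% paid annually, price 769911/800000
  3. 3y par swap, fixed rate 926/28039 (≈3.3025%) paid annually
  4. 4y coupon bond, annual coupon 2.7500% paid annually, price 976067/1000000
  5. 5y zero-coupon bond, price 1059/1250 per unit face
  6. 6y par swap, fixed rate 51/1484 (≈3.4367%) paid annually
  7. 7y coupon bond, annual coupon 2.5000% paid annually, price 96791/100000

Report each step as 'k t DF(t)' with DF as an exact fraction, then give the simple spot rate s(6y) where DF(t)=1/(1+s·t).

1 1 9673/10000
2 2 2323/2500
3 3 4537/5000
4 4 8749/10000
5 5 1059/1250
6 6 2041/2500
7 7 407/500
s(6y) = (1/(2041/2500) − 1)/(6) = 153/4082 ≈ 3.7482%

step 1 [1y] zero: DF = P = 9673/10000 ≈ 0.967300
step 2 [2y] bond c/1=7/400: DF=(769911/800000 − 7/400·(0.967300))/(1+7/400) = 2323/2500 ≈ 0.929200
step 3 [3y] swap r/1=926/28039: DF=(1 − 926/28039·(0.967300+0.929200))/(1+926/28039) = 4537/5000 ≈ 0.907400
step 4 [4y] bond c/1=11/400: DF=(976067/1000000 − 11/400·(0.967300+0.929200+0.907400))/(1+11/400) = 8749/10000 ≈ 0.874900
step 5 [5y] zero: DF = P = 1059/1250 ≈ 0.847200
step 6 [6y] swap r/1=51/1484: DF=(1 − 51/1484·(0.967300+0.929200+0.907400+0.874900+0.847200))/(1+51/1484) = 2041/2500 ≈ 0.816400
step 7 [7y] bond c/1=1/40: DF=(96791/100000 − 1/40·(0.967300+0.929200+0.907400+0.874900+0.847200+0.816400))/(1+1/40) = 407/500 ≈ 0.814000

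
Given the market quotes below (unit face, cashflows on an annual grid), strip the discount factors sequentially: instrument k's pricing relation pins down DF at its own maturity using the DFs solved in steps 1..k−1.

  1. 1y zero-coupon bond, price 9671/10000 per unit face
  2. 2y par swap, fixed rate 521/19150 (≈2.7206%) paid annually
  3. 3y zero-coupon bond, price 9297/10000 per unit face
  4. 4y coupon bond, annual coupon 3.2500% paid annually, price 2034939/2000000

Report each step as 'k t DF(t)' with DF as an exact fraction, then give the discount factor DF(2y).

1 1 9671/10000
2 2 9479/10000
3 3 9297/10000
4 4 8959/10000
DF(2y) = 9479/10000 ≈ 0.947900

step 1 [1y] zero: DF = P = 9671/10000 ≈ 0.967100
step 2 [2y] swap r/1=521/19150: DF=(1 − 521/19150·(0.967100))/(1+521/19150) = 9479/10000 ≈ 0.947900
step 3 [3y] zero: DF = P = 9297/10000 ≈ 0.929700
step 4 [4y] bond c/1=13/400: DF=(2034939/2000000 − 13/400·(0.967100+0.947900+0.929700))/(1+13/400) = 8959/10000 ≈ 0.895900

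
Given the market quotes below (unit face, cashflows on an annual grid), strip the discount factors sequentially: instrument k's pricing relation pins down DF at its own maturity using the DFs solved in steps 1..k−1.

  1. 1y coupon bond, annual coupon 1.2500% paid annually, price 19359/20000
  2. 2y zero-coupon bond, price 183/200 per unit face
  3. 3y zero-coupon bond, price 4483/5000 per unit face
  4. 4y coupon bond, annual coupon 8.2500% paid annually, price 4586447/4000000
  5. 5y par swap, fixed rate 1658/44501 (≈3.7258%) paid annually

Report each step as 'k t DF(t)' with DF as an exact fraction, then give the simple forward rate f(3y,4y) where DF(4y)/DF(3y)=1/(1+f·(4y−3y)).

step 1 [1y] bond c/1=1/80: DF=(19359/20000 − 1/80·(0))/(1+1/80) = 239/250 ≈ 0.956000
step 2 [2y] zero: DF = P = 183/200 ≈ 0.915000
step 3 [3y] zero: DF = P = 4483/5000 ≈ 0.896600
step 4 [4y] bond c/1=33/400: DF=(4586447/4000000 − 33/400·(0.956000+0.915000+0.896600))/(1+33/400) = 8483/10000 ≈ 0.848300
step 5 [5y] swap r/1=1658/44501: DF=(1 − 1658/44501·(0.956000+0.915000+0.896600+0.848300))/(1+1658/44501) = 4171/5000 ≈ 0.834200

1 1 239/250
2 2 183/200
3 3 4483/5000
4 4 8483/10000
5 5 4171/5000
f(3y,4y) = ((4483/5000)/(8483/10000) − 1)/(1) = 483/8483 ≈ 5.6937%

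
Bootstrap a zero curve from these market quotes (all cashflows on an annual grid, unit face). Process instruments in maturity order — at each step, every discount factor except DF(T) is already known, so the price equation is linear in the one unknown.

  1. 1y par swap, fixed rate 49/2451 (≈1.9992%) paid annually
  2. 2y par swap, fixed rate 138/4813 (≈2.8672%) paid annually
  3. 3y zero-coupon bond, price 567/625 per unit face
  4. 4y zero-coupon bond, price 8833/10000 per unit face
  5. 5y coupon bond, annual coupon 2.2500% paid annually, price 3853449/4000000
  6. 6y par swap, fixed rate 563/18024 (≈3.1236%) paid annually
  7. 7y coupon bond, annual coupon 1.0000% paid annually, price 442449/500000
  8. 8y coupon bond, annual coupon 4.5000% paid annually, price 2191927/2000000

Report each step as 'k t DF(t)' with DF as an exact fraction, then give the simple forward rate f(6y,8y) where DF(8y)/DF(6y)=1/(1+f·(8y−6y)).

1 1 2451/2500
2 2 1181/1250
3 3 567/625
4 4 8833/10000
5 5 2151/2500
6 6 8311/10000
7 7 4113/5000
8 8 1561/2000
f(6y,8y) = ((8311/10000)/(1561/2000) − 1)/(2) = 253/7805 ≈ 3.2415%

step 1 [1y] swap r/1=49/2451: DF=(1 − 49/2451·(0))/(1+49/2451) = 2451/2500 ≈ 0.980400
step 2 [2y] swap r/1=138/4813: DF=(1 − 138/4813·(0.980400))/(1+138/4813) = 1181/1250 ≈ 0.944800
step 3 [3y] zero: DF = P = 567/625 ≈ 0.907200
step 4 [4y] zero: DF = P = 8833/10000 ≈ 0.883300
step 5 [5y] bond c/1=9/400: DF=(3853449/4000000 − 9/400·(0.980400+0.944800+0.907200+0.883300))/(1+9/400) = 2151/2500 ≈ 0.860400
step 6 [6y] swap r/1=563/18024: DF=(1 − 563/18024·(0.980400+0.944800+0.907200+0.883300+0.860400))/(1+563/18024) = 8311/10000 ≈ 0.831100
step 7 [7y] bond c/1=1/100: DF=(442449/500000 − 1/100·(0.980400+0.944800+0.907200+0.883300+0.860400+0.831100))/(1+1/100) = 4113/5000 ≈ 0.822600
step 8 [8y] bond c/1=9/200: DF=(2191927/2000000 − 9/200·(0.980400+0.944800+0.907200+0.883300+0.860400+0.831100+0.822600))/(1+9/200) = 1561/2000 ≈ 0.780500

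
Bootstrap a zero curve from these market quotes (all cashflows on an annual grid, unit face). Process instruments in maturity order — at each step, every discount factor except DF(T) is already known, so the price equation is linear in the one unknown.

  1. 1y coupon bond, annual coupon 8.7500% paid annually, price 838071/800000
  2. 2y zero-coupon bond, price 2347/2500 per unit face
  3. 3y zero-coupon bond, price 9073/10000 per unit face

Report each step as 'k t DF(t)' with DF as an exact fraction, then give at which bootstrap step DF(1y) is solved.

step 1 [1y] bond c/1=7/80: DF=(838071/800000 − 7/80·(0))/(1+7/80) = 9633/10000 ≈ 0.963300
step 2 [2y] zero: DF = P = 2347/2500 ≈ 0.938800
step 3 [3y] zero: DF = P = 9073/10000 ≈ 0.907300

1 1 9633/10000
2 2 2347/2500
3 3 9073/10000
DF(1y) is solved at step 1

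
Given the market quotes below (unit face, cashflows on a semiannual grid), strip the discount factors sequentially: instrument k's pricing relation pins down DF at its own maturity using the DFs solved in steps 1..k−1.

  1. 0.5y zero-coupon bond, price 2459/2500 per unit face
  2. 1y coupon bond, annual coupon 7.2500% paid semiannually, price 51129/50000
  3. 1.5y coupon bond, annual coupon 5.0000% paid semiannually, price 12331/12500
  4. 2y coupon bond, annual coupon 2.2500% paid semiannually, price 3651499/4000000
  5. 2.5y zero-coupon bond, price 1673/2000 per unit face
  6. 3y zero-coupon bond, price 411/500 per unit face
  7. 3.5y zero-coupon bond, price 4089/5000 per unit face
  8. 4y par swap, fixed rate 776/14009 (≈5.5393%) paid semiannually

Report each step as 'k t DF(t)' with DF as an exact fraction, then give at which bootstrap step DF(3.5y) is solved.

step 1 [0.5y] zero: DF = P = 2459/2500 ≈ 0.983600
step 2 [1y] bond c/2=29/800: DF=(51129/50000 − 29/800·(0.983600))/(1+29/800) = 2381/2500 ≈ 0.952400
step 3 [1.5y] bond c/2=1/40: DF=(12331/12500 − 1/40·(0.983600+0.952400))/(1+1/40) = 572/625 ≈ 0.915200
step 4 [2y] bond c/2=9/800: DF=(3651499/4000000 − 9/800·(0.983600+0.952400+0.915200))/(1+9/800) = 871/1000 ≈ 0.871000
step 5 [2.5y] zero: DF = P = 1673/2000 ≈ 0.836500
step 6 [3y] zero: DF = P = 411/500 ≈ 0.822000
step 7 [3.5y] zero: DF = P = 4089/5000 ≈ 0.817800
step 8 [4y] swap r/2=388/14009: DF=(1 − 388/14009·(0.983600+0.952400+0.915200+0.871000+0.836500+0.822000+0.817800))/(1+388/14009) = 403/500 ≈ 0.806000

1 1/2 2459/2500
2 1 2381/2500
3 3/2 572/625
4 2 871/1000
5 5/2 1673/2000
6 3 411/500
7 7/2 4089/5000
8 4 403/500
DF(3.5y) is solved at step 7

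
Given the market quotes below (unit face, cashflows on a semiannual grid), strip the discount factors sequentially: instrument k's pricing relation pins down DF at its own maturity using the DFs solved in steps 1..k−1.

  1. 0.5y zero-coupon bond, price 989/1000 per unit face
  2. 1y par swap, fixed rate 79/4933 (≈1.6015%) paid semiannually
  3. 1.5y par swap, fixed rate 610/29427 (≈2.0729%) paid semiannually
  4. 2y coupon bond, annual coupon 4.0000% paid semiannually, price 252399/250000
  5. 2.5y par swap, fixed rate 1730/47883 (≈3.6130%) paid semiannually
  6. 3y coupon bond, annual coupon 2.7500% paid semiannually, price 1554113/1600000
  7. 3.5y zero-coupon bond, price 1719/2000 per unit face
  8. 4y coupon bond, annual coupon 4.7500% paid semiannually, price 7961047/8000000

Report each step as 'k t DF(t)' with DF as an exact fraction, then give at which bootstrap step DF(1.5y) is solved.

1 1/2 989/1000
2 1 4921/5000
3 3/2 1939/2000
4 2 9321/10000
5 5/2 1827/2000
6 3 2233/2500
7 7/2 1719/2000
8 4 8203/10000
DF(1.5y) is solved at step 3

step 1 [0.5y] zero: DF = P = 989/1000 ≈ 0.989000
step 2 [1y] swap r/2=79/9866: DF=(1 − 79/9866·(0.989000))/(1+79/9866) = 4921/5000 ≈ 0.984200
step 3 [1.5y] swap r/2=305/29427: DF=(1 − 305/29427·(0.989000+0.984200))/(1+305/29427) = 1939/2000 ≈ 0.969500
step 4 [2y] bond c/2=1/50: DF=(252399/250000 − 1/50·(0.989000+0.984200+0.969500))/(1+1/50) = 9321/10000 ≈ 0.932100
step 5 [2.5y] swap r/2=865/47883: DF=(1 − 865/47883·(0.989000+0.984200+0.969500+0.932100))/(1+865/47883) = 1827/2000 ≈ 0.913500
step 6 [3y] bond c/2=11/800: DF=(1554113/1600000 − 11/800·(0.989000+0.984200+0.969500+0.932100+0.913500))/(1+11/800) = 2233/2500 ≈ 0.893200
step 7 [3.5y] zero: DF = P = 1719/2000 ≈ 0.859500
step 8 [4y] bond c/2=19/800: DF=(7961047/8000000 − 19/800·(0.989000+0.984200+0.969500+0.932100+0.913500+0.893200+0.859500))/(1+19/800) = 8203/10000 ≈ 0.820300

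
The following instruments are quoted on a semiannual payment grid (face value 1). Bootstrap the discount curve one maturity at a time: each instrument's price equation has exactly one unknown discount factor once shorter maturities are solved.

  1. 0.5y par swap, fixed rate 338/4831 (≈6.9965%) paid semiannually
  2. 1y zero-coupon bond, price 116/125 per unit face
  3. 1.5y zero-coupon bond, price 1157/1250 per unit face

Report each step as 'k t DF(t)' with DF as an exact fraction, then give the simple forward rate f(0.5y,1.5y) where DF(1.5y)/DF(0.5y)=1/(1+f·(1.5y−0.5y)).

1 1/2 4831/5000
2 1 116/125
3 3/2 1157/1250
f(0.5y,1.5y) = ((4831/5000)/(1157/1250) − 1)/(1) = 203/4628 ≈ 4.3863%

step 1 [0.5y] swap r/2=169/4831: DF=(1 − 169/4831·(0))/(1+169/4831) = 4831/5000 ≈ 0.966200
step 2 [1y] zero: DF = P = 116/125 ≈ 0.928000
step 3 [1.5y] zero: DF = P = 1157/1250 ≈ 0.925600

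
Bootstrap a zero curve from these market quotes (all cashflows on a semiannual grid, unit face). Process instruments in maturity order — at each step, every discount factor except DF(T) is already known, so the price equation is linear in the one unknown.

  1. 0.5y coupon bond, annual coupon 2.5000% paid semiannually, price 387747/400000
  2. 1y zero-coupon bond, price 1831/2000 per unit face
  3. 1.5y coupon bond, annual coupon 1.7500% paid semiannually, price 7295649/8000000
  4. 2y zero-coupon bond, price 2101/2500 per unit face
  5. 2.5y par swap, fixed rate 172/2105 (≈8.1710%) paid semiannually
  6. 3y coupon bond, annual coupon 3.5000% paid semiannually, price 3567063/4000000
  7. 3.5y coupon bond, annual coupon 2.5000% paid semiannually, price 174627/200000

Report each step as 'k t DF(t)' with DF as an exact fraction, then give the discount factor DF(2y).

1 1/2 4787/5000
2 1 1831/2000
3 3/2 4439/5000
4 2 2101/2500
5 5/2 4097/5000
6 3 2001/2500
7 7/2 7979/10000
DF(2y) = 2101/2500 ≈ 0.840400

step 1 [0.5y] bond c/2=1/80: DF=(387747/400000 − 1/80·(0))/(1+1/80) = 4787/5000 ≈ 0.957400
step 2 [1y] zero: DF = P = 1831/2000 ≈ 0.915500
step 3 [1.5y] bond c/2=7/800: DF=(7295649/8000000 − 7/800·(0.957400+0.915500))/(1+7/800) = 4439/5000 ≈ 0.887800
step 4 [2y] zero: DF = P = 2101/2500 ≈ 0.840400
step 5 [2.5y] swap r/2=86/2105: DF=(1 − 86/2105·(0.957400+0.915500+0.887800+0.840400))/(1+86/2105) = 4097/5000 ≈ 0.819400
step 6 [3y] bond c/2=7/400: DF=(3567063/4000000 − 7/400·(0.957400+0.915500+0.887800+0.840400+0.819400))/(1+7/400) = 2001/2500 ≈ 0.800400
step 7 [3.5y] bond c/2=1/80: DF=(174627/200000 − 1/80·(0.957400+0.915500+0.887800+0.840400+0.819400+0.800400))/(1+1/80) = 7979/10000 ≈ 0.797900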